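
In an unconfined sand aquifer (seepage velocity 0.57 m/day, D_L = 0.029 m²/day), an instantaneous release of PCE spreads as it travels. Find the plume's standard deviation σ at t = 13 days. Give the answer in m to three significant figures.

Dispersive spreading gives a Gaussian with σ² = 2Dt; advection only shifts the center.
σ = √(2 × 0.029 × 13) = 0.868 m.

0.868 m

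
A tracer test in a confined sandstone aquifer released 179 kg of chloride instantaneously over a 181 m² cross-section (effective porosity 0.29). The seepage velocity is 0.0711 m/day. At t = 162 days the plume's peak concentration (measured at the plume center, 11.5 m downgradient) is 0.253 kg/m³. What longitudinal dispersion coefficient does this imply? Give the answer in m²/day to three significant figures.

0.0892 m²/day

At the plume center C_max = M/(n_e·A·√(4πDt)), so D = M²/(4πt·(n_e·A·C_max)²).
n_e·A·C_max = 0.29 × 181 × 0.253 = 13.28 kg/m.
D = 179²/(4π × 162 × 13.28²) = 0.0892 m²/day.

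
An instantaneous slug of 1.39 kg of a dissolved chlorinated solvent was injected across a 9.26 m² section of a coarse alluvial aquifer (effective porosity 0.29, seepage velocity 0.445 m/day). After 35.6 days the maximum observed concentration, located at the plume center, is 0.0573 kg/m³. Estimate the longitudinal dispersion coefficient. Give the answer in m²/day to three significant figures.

0.182 m²/day

At the plume center C_max = M/(n_e·A·√(4πDt)), so D = M²/(4πt·(n_e·A·C_max)²).
n_e·A·C_max = 0.29 × 9.26 × 0.0573 = 0.1539 kg/m.
D = 1.39²/(4π × 35.6 × 0.1539²) = 0.182 m²/day.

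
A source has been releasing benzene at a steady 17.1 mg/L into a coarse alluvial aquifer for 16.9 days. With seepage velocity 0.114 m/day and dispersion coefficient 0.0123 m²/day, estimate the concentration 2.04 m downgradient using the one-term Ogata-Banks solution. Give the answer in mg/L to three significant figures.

For a continuous step input, C/C₀ ≈ ½·erfc((x−vt)/(2√(Dt))).
vt = 0.114 × 16.9 = 1.9266 m and 2√(Dt) = 2√(0.0123 × 16.9) = 0.9119 m.
Argument (x−vt)/(2√(Dt)) = (2.04 − 1.9266)/0.9119 = 0.1244; ½·erfc(0.1244) = 0.4302.
C = 17.1 × 0.4302 = 7.36 mg/L.

7.36 mg/L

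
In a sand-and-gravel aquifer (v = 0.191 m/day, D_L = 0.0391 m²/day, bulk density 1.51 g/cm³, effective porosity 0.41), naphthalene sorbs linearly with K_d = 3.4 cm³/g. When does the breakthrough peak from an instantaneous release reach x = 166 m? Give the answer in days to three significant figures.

11700 days

Retardation factor R = 1 + ρ_b·K_d/n = 1 + 1.51 × 3.4/0.41 = 13.52.
Sorption retards both mechanisms: v_R = v/R = 0.01413 m/day, D_R = D/R = 0.002892 m²/day.
Peak time from v_R²t² + 2D_R t − x² = 0: t = (√(D_R² + v_R²x²) − D_R)/v_R².
√(D_R² + v_R²x²) = √(0.002892² + 0.01413² × 166²) = 2.346; v_R² = 0.0001997.
t = (2.346 − 0.002892)/0.0001997 = 11700 days.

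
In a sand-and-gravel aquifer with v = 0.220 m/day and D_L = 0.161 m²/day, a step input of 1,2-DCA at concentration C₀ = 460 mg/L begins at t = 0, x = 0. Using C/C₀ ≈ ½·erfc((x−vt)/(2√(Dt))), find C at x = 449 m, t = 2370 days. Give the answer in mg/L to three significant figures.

458 mg/L

For a continuous step input, C/C₀ ≈ ½·erfc((x−vt)/(2√(Dt))).
vt = 0.220 × 2370 = 521.4 m and 2√(Dt) = 2√(0.161 × 2370) = 39.07 m.
Argument (x−vt)/(2√(Dt)) = (449 − 521.4)/39.07 = -1.853; ½·erfc(-1.853) = 0.9956.
C = 460 × 0.9956 = 458 mg/L.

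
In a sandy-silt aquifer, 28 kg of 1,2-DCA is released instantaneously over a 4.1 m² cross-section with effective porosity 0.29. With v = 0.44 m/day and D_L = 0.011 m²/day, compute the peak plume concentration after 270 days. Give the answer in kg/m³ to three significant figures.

3.85 kg/m³

The peak of an instantaneous 1D plume sits at x = vt; there the Gaussian factor is 1 and C_max = M/(n_e·A·√(4πDt)), where n_e·A is the pore area the mass is dissolved in.
√(4πDt) = √(4π × 0.011 × 270) = 6.109 m, so C_max = 28/(0.29 × 4.1 × 6.109) = 3.85 kg/m³.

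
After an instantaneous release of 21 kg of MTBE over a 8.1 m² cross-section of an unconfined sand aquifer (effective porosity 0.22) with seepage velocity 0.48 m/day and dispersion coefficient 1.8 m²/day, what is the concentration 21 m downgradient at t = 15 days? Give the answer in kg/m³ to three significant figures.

0.110 kg/m³

For an instantaneous plane source, C(x,t) = M/(n_e·A·√(4πDt)) · exp(−(x−vt)²/(4Dt)), with n_e·A the pore (flow) area.
Plume center vt = 0.48 × 15 = 7.2 m, so the well at 21 m is 13.8 m downgradient of the peak.
√(4πDt) = 18.42 m, giving peak height M/(n_e·A·√(4πDt)) = 21/(0.22 × 8.1 × 18.42) = 0.6398 kg/m³.
(x−vt)²/(4Dt) = (13.8)²/(4 × 1.8 × 15) = 1.763; exp(−1.763) = 0.1715.
C = 0.6398 × 0.1715 = 0.110 kg/m³.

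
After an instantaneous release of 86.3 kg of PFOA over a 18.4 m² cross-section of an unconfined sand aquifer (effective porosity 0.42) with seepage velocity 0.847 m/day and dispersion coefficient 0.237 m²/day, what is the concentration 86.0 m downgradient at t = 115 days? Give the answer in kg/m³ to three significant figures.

0.183 kg/m³

For an instantaneous plane source, C(x,t) = M/(n_e·A·√(4πDt)) · exp(−(x−vt)²/(4Dt)), with n_e·A the pore (flow) area.
Plume center vt = 0.847 × 115 = 97.405 m, so the well at 86.0 m is 11.405 m upgradient of the peak.
√(4πDt) = 18.51 m, giving peak height M/(n_e·A·√(4πDt)) = 86.3/(0.42 × 18.4 × 18.51) = 0.6033 kg/m³.
(x−vt)²/(4Dt) = (-11.405)²/(4 × 0.237 × 115) = 1.193; exp(−1.193) = 0.3033.
C = 0.6033 × 0.3033 = 0.183 kg/m³.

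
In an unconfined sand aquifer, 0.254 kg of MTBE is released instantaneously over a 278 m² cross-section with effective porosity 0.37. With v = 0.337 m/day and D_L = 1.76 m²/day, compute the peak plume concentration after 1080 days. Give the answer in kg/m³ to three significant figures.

The peak of an instantaneous 1D plume sits at x = vt; there the Gaussian factor is 1 and C_max = M/(n_e·A·√(4πDt)), where n_e·A is the pore area the mass is dissolved in.
√(4πDt) = √(4π × 1.76 × 1080) = 154.6 m, so C_max = 0.254/(0.37 × 278 × 154.6) = 1.60e-05 kg/m³.

1.60e-05 kg/m³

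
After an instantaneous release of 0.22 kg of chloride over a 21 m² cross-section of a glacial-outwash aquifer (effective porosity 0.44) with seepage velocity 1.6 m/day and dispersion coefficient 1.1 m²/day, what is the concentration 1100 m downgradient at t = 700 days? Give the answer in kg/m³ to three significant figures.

0.000213 kg/m³

For an instantaneous plane source, C(x,t) = M/(n_e·A·√(4πDt)) · exp(−(x−vt)²/(4Dt)), with n_e·A the pore (flow) area.
Plume center vt = 1.6 × 700 = 1120 m, so the well at 1100 m is 20 m upgradient of the peak.
√(4πDt) = 98.37 m, giving peak height M/(n_e·A·√(4πDt)) = 0.22/(0.44 × 21 × 98.37) = 0.0002420 kg/m³.
(x−vt)²/(4Dt) = (-20)²/(4 × 1.1 × 700) = 0.1299; exp(−0.1299) = 0.8782.
C = 0.0002420 × 0.8782 = 0.000213 kg/m³.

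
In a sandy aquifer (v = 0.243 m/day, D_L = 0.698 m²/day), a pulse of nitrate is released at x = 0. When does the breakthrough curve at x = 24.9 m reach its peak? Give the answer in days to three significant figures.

For the 1D instantaneous-source solution, setting ∂C/∂t = 0 at fixed x gives v²t² + 2Dt − x² = 0, so t = (√(D² + v²x²) − D)/v².
√(D² + v²x²) = √(0.698² + 0.243² × 24.9²) = 6.091; v² = 0.059049.
t = (6.091 − 0.698)/0.059049 = 91.3 days (vs. the pure-advection estimate x/v = 102 d).

91.3 days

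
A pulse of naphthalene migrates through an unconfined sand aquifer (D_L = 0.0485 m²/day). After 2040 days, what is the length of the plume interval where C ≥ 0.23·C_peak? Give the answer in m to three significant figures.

The plume is Gaussian with σ = √(2Dt) = √(2 × 0.0485 × 2040) = 14.07 m.
C/C_peak = exp(−Δx²/(2σ²)) = 0.23 ⇒ Δx = σ·√(−2 ln 0.23) = 14.07 × 1.714 = 24.12 m.
Width = 2Δx = 48.2 m.

48.2 m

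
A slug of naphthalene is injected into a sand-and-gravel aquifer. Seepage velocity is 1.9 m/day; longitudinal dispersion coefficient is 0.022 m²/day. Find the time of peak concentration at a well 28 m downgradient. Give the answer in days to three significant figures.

14.7 days

For the 1D instantaneous-source solution, setting ∂C/∂t = 0 at fixed x gives v²t² + 2Dt − x² = 0, so t = (√(D² + v²x²) − D)/v².
√(D² + v²x²) = √(0.022² + 1.9² × 28²) = 53.20; v² = 3.61.
t = (53.20 − 0.022)/3.61 = 14.7 days (vs. the pure-advection estimate x/v = 14.7 d).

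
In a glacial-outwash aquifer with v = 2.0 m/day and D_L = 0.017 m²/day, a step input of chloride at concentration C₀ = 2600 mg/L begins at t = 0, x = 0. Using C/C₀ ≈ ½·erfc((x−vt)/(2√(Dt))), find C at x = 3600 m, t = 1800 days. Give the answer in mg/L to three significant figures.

For a continuous step input, C/C₀ ≈ ½·erfc((x−vt)/(2√(Dt))).
vt = 2.0 × 1800 = 3600 m and 2√(Dt) = 2√(0.017 × 1800) = 11.06 m.
Argument (x−vt)/(2√(Dt)) = (3600 − 3600)/11.06 = 0; ½·erfc(0) = 0.5000.
C = 2600 × 0.5000 = 1300 mg/L.

1300 mg/L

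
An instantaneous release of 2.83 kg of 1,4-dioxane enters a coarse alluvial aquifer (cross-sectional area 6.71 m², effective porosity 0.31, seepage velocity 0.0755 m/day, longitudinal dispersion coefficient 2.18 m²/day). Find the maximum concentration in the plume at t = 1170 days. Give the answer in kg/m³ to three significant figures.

0.00760 kg/m³

The peak of an instantaneous 1D plume sits at x = vt; there the Gaussian factor is 1 and C_max = M/(n_e·A·√(4πDt)), where n_e·A is the pore area the mass is dissolved in.
√(4πDt) = √(4π × 2.18 × 1170) = 179.0 m, so C_max = 2.83/(0.31 × 6.71 × 179.0) = 0.00760 kg/m³.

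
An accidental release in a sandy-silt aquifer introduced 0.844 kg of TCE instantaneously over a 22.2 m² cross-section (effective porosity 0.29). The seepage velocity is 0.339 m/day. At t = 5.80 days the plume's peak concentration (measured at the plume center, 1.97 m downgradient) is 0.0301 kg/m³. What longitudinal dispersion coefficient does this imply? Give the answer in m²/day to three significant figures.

At the plume center C_max = M/(n_e·A·√(4πDt)), so D = M²/(4πt·(n_e·A·C_max)²).
n_e·A·C_max = 0.29 × 22.2 × 0.0301 = 0.1938 kg/m.
D = 0.844²/(4π × 5.80 × 0.1938²) = 0.260 m²/day.

0.260 m²/day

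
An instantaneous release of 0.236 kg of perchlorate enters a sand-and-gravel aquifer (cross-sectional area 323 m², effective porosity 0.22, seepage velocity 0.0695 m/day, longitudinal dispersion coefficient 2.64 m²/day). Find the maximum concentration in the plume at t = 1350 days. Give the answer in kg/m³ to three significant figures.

The peak of an instantaneous 1D plume sits at x = vt; there the Gaussian factor is 1 and C_max = M/(n_e·A·√(4πDt)), where n_e·A is the pore area the mass is dissolved in.
√(4πDt) = √(4π × 2.64 × 1350) = 211.6 m, so C_max = 0.236/(0.22 × 323 × 211.6) = 1.57e-05 kg/m³.

1.57e-05 kg/m³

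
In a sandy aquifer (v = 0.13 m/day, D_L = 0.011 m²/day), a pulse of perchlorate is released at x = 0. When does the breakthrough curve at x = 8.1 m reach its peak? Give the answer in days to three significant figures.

61.7 days

For the 1D instantaneous-source solution, setting ∂C/∂t = 0 at fixed x gives v²t² + 2Dt − x² = 0, so t = (√(D² + v²x²) − D)/v².
√(D² + v²x²) = √(0.011² + 0.13² × 8.1²) = 1.053; v² = 0.0169.
t = (1.053 − 0.011)/0.0169 = 61.7 days (vs. the pure-advection estimate x/v = 62.3 d).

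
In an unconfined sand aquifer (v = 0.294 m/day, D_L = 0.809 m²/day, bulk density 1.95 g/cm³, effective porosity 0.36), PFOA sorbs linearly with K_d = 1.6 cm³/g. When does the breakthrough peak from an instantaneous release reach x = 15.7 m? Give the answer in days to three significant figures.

Retardation factor R = 1 + ρ_b·K_d/n = 1 + 1.95 × 1.6/0.36 = 9.667.
Sorption retards both mechanisms: v_R = v/R = 0.03041 m/day, D_R = D/R = 0.08369 m²/day.
Peak time from v_R²t² + 2D_R t − x² = 0: t = (√(D_R² + v_R²x²) − D_R)/v_R².
√(D_R² + v_R²x²) = √(0.08369² + 0.03041² × 15.7²) = 0.4847; v_R² = 0.0009248.
t = (0.4847 − 0.08369)/0.0009248 = 434 days.

434 days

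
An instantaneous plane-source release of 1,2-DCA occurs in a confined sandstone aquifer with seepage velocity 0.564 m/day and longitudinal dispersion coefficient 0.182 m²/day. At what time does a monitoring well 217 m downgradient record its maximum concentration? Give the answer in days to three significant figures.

For the 1D instantaneous-source solution, setting ∂C/∂t = 0 at fixed x gives v²t² + 2Dt − x² = 0, so t = (√(D² + v²x²) − D)/v².
√(D² + v²x²) = √(0.182² + 0.564² × 217²) = 122.4; v² = 0.318096.
t = (122.4 − 0.182)/0.318096 = 384 days (vs. the pure-advection estimate x/v = 385 d).

384 days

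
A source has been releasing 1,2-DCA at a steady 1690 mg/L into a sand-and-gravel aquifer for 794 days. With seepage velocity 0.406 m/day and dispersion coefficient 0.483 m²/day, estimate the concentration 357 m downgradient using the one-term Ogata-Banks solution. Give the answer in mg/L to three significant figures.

178 mg/L

For a continuous step input, C/C₀ ≈ ½·erfc((x−vt)/(2√(Dt))).
vt = 0.406 × 794 = 322.364 m and 2√(Dt) = 2√(0.483 × 794) = 39.17 m.
Argument (x−vt)/(2√(Dt)) = (357 − 322.364)/39.17 = 0.8842; ½·erfc(0.8842) = 0.1056.
C = 1690 × 0.1056 = 178 mg/L.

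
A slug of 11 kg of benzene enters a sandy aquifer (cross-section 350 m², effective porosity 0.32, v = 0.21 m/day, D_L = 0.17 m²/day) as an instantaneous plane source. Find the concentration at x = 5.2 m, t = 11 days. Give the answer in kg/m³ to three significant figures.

For an instantaneous plane source, C(x,t) = M/(n_e·A·√(4πDt)) · exp(−(x−vt)²/(4Dt)), with n_e·A the pore (flow) area.
Plume center vt = 0.21 × 11 = 2.31 m, so the well at 5.2 m is 2.89 m downgradient of the peak.
√(4πDt) = 4.848 m, giving peak height M/(n_e·A·√(4πDt)) = 11/(0.32 × 350 × 4.848) = 0.02026 kg/m³.
(x−vt)²/(4Dt) = (2.89)²/(4 × 0.17 × 11) = 1.117; exp(−1.117) = 0.3273.
C = 0.02026 × 0.3273 = 0.00663 kg/m³.

0.00663 kg/m³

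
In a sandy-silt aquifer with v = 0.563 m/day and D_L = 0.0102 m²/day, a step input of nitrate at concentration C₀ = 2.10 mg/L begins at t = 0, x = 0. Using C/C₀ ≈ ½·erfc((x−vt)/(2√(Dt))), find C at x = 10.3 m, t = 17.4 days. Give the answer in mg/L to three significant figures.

0.418 mg/L

For a continuous step input, C/C₀ ≈ ½·erfc((x−vt)/(2√(Dt))).
vt = 0.563 × 17.4 = 9.7962 m and 2√(Dt) = 2√(0.0102 × 17.4) = 0.8426 m.
Argument (x−vt)/(2√(Dt)) = (10.3 − 9.7962)/0.8426 = 0.5979; ½·erfc(0.5979) = 0.1989.
C = 2.10 × 0.1989 = 0.418 mg/L.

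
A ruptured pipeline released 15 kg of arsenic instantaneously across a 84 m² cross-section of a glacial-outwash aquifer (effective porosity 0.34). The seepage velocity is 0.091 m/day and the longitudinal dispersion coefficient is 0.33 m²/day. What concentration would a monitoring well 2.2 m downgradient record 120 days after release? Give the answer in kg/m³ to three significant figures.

0.0146 kg/m³

For an instantaneous plane source, C(x,t) = M/(n_e·A·√(4πDt)) · exp(−(x−vt)²/(4Dt)), with n_e·A the pore (flow) area.
Plume center vt = 0.091 × 120 = 10.92 m, so the well at 2.2 m is 8.72 m upgradient of the peak.
√(4πDt) = 22.31 m, giving peak height M/(n_e·A·√(4πDt)) = 15/(0.34 × 84 × 22.31) = 0.02354 kg/m³.
(x−vt)²/(4Dt) = (-8.72)²/(4 × 0.33 × 120) = 0.4800; exp(−0.4800) = 0.6188.
C = 0.02354 × 0.6188 = 0.0146 kg/m³.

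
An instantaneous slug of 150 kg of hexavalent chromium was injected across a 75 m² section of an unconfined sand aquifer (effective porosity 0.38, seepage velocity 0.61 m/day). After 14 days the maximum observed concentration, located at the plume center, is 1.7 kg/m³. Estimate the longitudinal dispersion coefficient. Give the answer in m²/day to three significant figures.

0.0545 m²/day

At the plume center C_max = M/(n_e·A·√(4πDt)), so D = M²/(4πt·(n_e·A·C_max)²).
n_e·A·C_max = 0.38 × 75 × 1.7 = 48.45 kg/m.
D = 150²/(4π × 14 × 48.45²) = 0.0545 m²/day.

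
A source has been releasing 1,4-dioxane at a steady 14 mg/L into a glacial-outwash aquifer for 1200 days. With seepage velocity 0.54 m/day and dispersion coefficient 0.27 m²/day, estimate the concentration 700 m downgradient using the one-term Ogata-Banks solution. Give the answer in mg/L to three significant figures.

0.288 mg/L

For a continuous step input, C/C₀ ≈ ½·erfc((x−vt)/(2√(Dt))).
vt = 0.54 × 1200 = 648 m and 2√(Dt) = 2√(0.27 × 1200) = 36.00 m.
Argument (x−vt)/(2√(Dt)) = (700 − 648)/36.00 = 1.444; ½·erfc(1.444) = 0.02057.
C = 14 × 0.02057 = 0.288 mg/L.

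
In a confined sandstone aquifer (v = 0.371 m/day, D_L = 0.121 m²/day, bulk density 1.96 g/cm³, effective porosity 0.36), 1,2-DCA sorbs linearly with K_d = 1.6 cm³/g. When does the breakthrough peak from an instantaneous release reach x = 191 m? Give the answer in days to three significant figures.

Retardation factor R = 1 + ρ_b·K_d/n = 1 + 1.96 × 1.6/0.36 = 9.711.
Sorption retards both mechanisms: v_R = v/R = 0.03820 m/day, D_R = D/R = 0.01246 m²/day.
Peak time from v_R²t² + 2D_R t − x² = 0: t = (√(D_R² + v_R²x²) − D_R)/v_R².
√(D_R² + v_R²x²) = √(0.01246² + 0.03820² × 191²) = 7.296; v_R² = 0.001459.
t = (7.296 − 0.01246)/0.001459 = 4990 days.

4990 days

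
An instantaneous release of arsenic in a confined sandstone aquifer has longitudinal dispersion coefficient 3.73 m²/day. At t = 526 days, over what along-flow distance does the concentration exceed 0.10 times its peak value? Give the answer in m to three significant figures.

The plume is Gaussian with σ = √(2Dt) = √(2 × 3.73 × 526) = 62.64 m.
C/C_peak = exp(−Δx²/(2σ²)) = 0.10 ⇒ Δx = σ·√(−2 ln 0.10) = 62.64 × 2.146 = 134.4 m.
Width = 2Δx = 269 m.

269 m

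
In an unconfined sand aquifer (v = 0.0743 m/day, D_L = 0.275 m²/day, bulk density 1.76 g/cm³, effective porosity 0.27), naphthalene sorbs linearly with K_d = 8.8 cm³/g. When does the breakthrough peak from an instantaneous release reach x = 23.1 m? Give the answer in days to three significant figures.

15500 days

Retardation factor R = 1 + ρ_b·K_d/n = 1 + 1.76 × 8.8/0.27 = 58.36.
Sorption retards both mechanisms: v_R = v/R = 0.001273 m/day, D_R = D/R = 0.004712 m²/day.
Peak time from v_R²t² + 2D_R t − x² = 0: t = (√(D_R² + v_R²x²) − D_R)/v_R².
√(D_R² + v_R²x²) = √(0.004712² + 0.001273² × 23.1²) = 0.02978; v_R² = 1.621e-06.
t = (0.02978 − 0.004712)/1.621e-06 = 15500 days.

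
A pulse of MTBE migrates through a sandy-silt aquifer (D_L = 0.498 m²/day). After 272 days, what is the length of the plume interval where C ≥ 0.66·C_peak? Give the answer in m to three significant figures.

30.0 m

The plume is Gaussian with σ = √(2Dt) = √(2 × 0.498 × 272) = 16.46 m.
C/C_peak = exp(−Δx²/(2σ²)) = 0.66 ⇒ Δx = σ·√(−2 ln 0.66) = 16.46 × 0.9116 = 15.00 m.
Width = 2Δx = 30.0 m.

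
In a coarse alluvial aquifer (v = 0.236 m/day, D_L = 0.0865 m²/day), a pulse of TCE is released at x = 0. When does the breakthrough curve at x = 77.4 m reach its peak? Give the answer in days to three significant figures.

For the 1D instantaneous-source solution, setting ∂C/∂t = 0 at fixed x gives v²t² + 2Dt − x² = 0, so t = (√(D² + v²x²) − D)/v².
√(D² + v²x²) = √(0.0865² + 0.236² × 77.4²) = 18.27; v² = 0.055696.
t = (18.27 − 0.0865)/0.055696 = 326 days (vs. the pure-advection estimate x/v = 328 d).

326 days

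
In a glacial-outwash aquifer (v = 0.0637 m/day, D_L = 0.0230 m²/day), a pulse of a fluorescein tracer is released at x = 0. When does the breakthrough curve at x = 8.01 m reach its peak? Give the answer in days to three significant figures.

For the 1D instantaneous-source solution, setting ∂C/∂t = 0 at fixed x gives v²t² + 2Dt − x² = 0, so t = (√(D² + v²x²) − D)/v².
√(D² + v²x²) = √(0.0230² + 0.0637² × 8.01²) = 0.5108; v² = 0.00405769.
t = (0.5108 − 0.0230)/0.00405769 = 120 days (vs. the pure-advection estimate x/v = 126 d).

120 days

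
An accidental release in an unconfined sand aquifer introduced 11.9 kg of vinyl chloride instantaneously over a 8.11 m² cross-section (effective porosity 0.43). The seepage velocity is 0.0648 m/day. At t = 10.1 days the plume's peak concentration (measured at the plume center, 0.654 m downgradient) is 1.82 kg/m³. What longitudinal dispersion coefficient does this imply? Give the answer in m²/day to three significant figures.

At the plume center C_max = M/(n_e·A·√(4πDt)), so D = M²/(4πt·(n_e·A·C_max)²).
n_e·A·C_max = 0.43 × 8.11 × 1.82 = 6.347 kg/m.
D = 11.9²/(4π × 10.1 × 6.347²) = 0.0277 m²/day.

0.0277 m²/day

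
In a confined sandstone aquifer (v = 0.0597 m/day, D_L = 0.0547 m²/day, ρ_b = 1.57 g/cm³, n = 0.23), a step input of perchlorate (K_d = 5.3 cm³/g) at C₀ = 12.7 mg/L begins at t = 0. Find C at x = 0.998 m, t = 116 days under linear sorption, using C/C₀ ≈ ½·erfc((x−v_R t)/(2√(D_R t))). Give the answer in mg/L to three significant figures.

Retardation factor R = 1 + ρ_b·K_d/n = 1 + 1.57 × 5.3/0.23 = 37.18.
Sorption retards both mechanisms: v_R = v/R = 0.001606 m/day, D_R = D/R = 0.001471 m²/day.
v_R·t = 0.001606 × 116 = 0.186296 m; 2√(D_R t) = 0.8262 m; argument = (0.998 − 0.186296)/0.8262 = 0.9825.
C = C₀ × ½·erfc(0.9825) = 12.7 × 0.08235 = 1.05 mg/L.

1.05 mg/L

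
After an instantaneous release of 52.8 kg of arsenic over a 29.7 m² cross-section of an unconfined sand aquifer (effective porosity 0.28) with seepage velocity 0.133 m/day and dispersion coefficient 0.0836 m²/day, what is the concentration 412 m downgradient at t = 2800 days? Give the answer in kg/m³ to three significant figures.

For an instantaneous plane source, C(x,t) = M/(n_e·A·√(4πDt)) · exp(−(x−vt)²/(4Dt)), with n_e·A the pore (flow) area.
Plume center vt = 0.133 × 2800 = 372.4 m, so the well at 412 m is 39.6 m downgradient of the peak.
√(4πDt) = 54.24 m, giving peak height M/(n_e·A·√(4πDt)) = 52.8/(0.28 × 29.7 × 54.24) = 0.1171 kg/m³.
(x−vt)²/(4Dt) = (39.6)²/(4 × 0.0836 × 2800) = 1.675; exp(−1.675) = 0.1873.
C = 0.1171 × 0.1873 = 0.0219 kg/m³.

0.0219 kg/m³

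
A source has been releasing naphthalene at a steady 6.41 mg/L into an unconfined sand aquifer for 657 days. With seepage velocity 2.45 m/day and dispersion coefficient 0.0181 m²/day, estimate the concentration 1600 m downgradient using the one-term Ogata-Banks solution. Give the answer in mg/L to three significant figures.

6.26 mg/L

For a continuous step input, C/C₀ ≈ ½·erfc((x−vt)/(2√(Dt))).
vt = 2.45 × 657 = 1609.65 m and 2√(Dt) = 2√(0.0181 × 657) = 6.897 m.
Argument (x−vt)/(2√(Dt)) = (1600 − 1609.65)/6.897 = -1.399; ½·erfc(-1.399) = 0.9761.
C = 6.41 × 0.9761 = 6.26 mg/L.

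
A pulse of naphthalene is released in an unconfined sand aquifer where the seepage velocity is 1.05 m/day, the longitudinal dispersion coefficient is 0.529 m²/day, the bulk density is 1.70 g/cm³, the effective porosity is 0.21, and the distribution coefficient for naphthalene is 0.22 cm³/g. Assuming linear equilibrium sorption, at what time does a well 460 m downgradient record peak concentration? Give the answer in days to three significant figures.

1220 days

Retardation factor R = 1 + ρ_b·K_d/n = 1 + 1.70 × 0.22/0.21 = 2.781.
Sorption retards both mechanisms: v_R = v/R = 0.3776 m/day, D_R = D/R = 0.1902 m²/day.
Peak time from v_R²t² + 2D_R t − x² = 0: t = (√(D_R² + v_R²x²) − D_R)/v_R².
√(D_R² + v_R²x²) = √(0.1902² + 0.3776² × 460²) = 173.7; v_R² = 0.1426.
t = (173.7 − 0.1902)/0.1426 = 1220 days.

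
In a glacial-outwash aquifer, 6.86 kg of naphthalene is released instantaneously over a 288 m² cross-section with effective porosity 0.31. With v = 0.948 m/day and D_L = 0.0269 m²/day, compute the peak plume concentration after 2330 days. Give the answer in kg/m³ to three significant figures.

The peak of an instantaneous 1D plume sits at x = vt; there the Gaussian factor is 1 and C_max = M/(n_e·A·√(4πDt)), where n_e·A is the pore area the mass is dissolved in.
√(4πDt) = √(4π × 0.0269 × 2330) = 28.06 m, so C_max = 6.86/(0.31 × 288 × 28.06) = 0.00274 kg/m³.

0.00274 kg/m³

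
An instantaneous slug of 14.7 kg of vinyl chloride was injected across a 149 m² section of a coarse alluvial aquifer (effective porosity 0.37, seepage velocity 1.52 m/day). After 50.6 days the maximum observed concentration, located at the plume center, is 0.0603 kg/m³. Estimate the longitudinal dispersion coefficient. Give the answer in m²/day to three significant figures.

0.0308 m²/day

At the plume center C_max = M/(n_e·A·√(4πDt)), so D = M²/(4πt·(n_e·A·C_max)²).
n_e·A·C_max = 0.37 × 149 × 0.0603 = 3.324 kg/m.
D = 14.7²/(4π × 50.6 × 3.324²) = 0.0308 m²/day.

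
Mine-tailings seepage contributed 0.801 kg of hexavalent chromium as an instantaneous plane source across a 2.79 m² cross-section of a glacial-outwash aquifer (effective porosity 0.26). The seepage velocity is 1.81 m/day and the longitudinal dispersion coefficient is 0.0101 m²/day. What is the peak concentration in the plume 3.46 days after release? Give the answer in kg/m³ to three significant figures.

1.67 kg/m³

The peak of an instantaneous 1D plume sits at x = vt; there the Gaussian factor is 1 and C_max = M/(n_e·A·√(4πDt)), where n_e·A is the pore area the mass is dissolved in.
√(4πDt) = √(4π × 0.0101 × 3.46) = 0.6627 m, so C_max = 0.801/(0.26 × 2.79 × 0.6627) = 1.67 kg/m³.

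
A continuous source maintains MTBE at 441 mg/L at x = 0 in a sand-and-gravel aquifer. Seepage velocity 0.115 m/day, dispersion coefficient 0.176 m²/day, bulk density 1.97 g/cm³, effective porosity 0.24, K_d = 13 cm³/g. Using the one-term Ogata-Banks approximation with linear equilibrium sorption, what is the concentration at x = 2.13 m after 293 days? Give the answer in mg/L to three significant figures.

14.0 mg/L

Retardation factor R = 1 + ρ_b·K_d/n = 1 + 1.97 × 13/0.24 = 107.7.
Sorption retards both mechanisms: v_R = v/R = 0.001068 m/day, D_R = D/R = 0.001634 m²/day.
v_R·t = 0.001068 × 293 = 0.312924 m; 2√(D_R t) = 1.384 m; argument = (2.13 − 0.312924)/1.384 = 1.313.
C = C₀ × ½·erfc(1.313) = 441 × 0.03167 = 14.0 mg/L.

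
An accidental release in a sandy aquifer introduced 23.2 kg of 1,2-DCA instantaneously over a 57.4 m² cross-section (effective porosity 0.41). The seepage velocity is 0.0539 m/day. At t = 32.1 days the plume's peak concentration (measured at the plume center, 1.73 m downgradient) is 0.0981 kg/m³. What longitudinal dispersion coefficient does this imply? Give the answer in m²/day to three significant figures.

0.250 m²/day

At the plume center C_max = M/(n_e·A·√(4πDt)), so D = M²/(4πt·(n_e·A·C_max)²).
n_e·A·C_max = 0.41 × 57.4 × 0.0981 = 2.309 kg/m.
D = 23.2²/(4π × 32.1 × 2.309²) = 0.250 m²/day.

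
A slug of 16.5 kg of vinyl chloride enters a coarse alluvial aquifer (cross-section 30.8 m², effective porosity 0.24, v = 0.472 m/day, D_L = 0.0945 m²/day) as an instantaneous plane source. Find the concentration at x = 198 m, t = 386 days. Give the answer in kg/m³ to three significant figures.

For an instantaneous plane source, C(x,t) = M/(n_e·A·√(4πDt)) · exp(−(x−vt)²/(4Dt)), with n_e·A the pore (flow) area.
Plume center vt = 0.472 × 386 = 182.192 m, so the well at 198 m is 15.808 m downgradient of the peak.
√(4πDt) = 21.41 m, giving peak height M/(n_e·A·√(4πDt)) = 16.5/(0.24 × 30.8 × 21.41) = 0.1043 kg/m³.
(x−vt)²/(4Dt) = (15.808)²/(4 × 0.0945 × 386) = 1.713; exp(−1.713) = 0.1803.
C = 0.1043 × 0.1803 = 0.0188 kg/m³.

0.0188 kg/m³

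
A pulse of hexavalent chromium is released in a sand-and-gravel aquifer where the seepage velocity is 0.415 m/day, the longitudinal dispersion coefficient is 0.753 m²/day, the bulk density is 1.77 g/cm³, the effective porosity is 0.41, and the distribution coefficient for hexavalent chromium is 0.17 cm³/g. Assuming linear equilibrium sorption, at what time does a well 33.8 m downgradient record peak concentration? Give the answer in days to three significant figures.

Retardation factor R = 1 + ρ_b·K_d/n = 1 + 1.77 × 0.17/0.41 = 1.734.
Sorption retards both mechanisms: v_R = v/R = 0.2393 m/day, D_R = D/R = 0.4343 m²/day.
Peak time from v_R²t² + 2D_R t − x² = 0: t = (√(D_R² + v_R²x²) − D_R)/v_R².
√(D_R² + v_R²x²) = √(0.4343² + 0.2393² × 33.8²) = 8.100; v_R² = 0.05726.
t = (8.100 − 0.4343)/0.05726 = 134 days.

134 days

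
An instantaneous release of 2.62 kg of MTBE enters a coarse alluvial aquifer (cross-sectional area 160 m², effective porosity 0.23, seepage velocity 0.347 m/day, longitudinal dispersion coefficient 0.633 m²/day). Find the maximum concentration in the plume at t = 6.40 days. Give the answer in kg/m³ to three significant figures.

The peak of an instantaneous 1D plume sits at x = vt; there the Gaussian factor is 1 and C_max = M/(n_e·A·√(4πDt)), where n_e·A is the pore area the mass is dissolved in.
√(4πDt) = √(4π × 0.633 × 6.40) = 7.135 m, so C_max = 2.62/(0.23 × 160 × 7.135) = 0.00998 kg/m³.

0.00998 kg/m³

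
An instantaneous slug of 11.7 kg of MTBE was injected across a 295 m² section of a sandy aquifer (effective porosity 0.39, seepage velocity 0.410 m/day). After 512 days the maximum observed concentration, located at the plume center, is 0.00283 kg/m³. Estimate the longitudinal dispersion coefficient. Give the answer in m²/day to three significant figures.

0.201 m²/day

At the plume center C_max = M/(n_e·A·√(4πDt)), so D = M²/(4πt·(n_e·A·C_max)²).
n_e·A·C_max = 0.39 × 295 × 0.00283 = 0.3256 kg/m.
D = 11.7²/(4π × 512 × 0.3256²) = 0.201 m²/day.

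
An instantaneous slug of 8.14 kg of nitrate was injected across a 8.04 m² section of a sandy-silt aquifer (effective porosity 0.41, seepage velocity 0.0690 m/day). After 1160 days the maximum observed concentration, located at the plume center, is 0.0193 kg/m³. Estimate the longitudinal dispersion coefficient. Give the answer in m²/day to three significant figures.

At the plume center C_max = M/(n_e·A·√(4πDt)), so D = M²/(4πt·(n_e·A·C_max)²).
n_e·A·C_max = 0.41 × 8.04 × 0.0193 = 0.06362 kg/m.
D = 8.14²/(4π × 1160 × 0.06362²) = 1.12 m²/day.

1.12 m²/day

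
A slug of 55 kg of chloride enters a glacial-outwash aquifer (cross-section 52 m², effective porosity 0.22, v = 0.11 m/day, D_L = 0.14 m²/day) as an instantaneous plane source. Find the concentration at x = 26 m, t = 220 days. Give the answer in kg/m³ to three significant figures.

For an instantaneous plane source, C(x,t) = M/(n_e·A·√(4πDt)) · exp(−(x−vt)²/(4Dt)), with n_e·A the pore (flow) area.
Plume center vt = 0.11 × 220 = 24.2 m, so the well at 26 m is 1.8 m downgradient of the peak.
√(4πDt) = 19.67 m, giving peak height M/(n_e·A·√(4πDt)) = 55/(0.22 × 52 × 19.67) = 0.2444 kg/m³.
(x−vt)²/(4Dt) = (1.8)²/(4 × 0.14 × 220) = 0.02630; exp(−0.02630) = 0.9740.
C = 0.2444 × 0.9740 = 0.238 kg/m³.

0.238 kg/m³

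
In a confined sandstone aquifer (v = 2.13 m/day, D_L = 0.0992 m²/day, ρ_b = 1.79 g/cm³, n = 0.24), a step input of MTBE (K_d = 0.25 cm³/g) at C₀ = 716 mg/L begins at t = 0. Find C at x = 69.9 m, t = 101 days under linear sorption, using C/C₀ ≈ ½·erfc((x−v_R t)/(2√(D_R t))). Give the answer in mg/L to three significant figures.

Retardation factor R = 1 + ρ_b·K_d/n = 1 + 1.79 × 0.25/0.24 = 2.865.
Sorption retards both mechanisms: v_R = v/R = 0.7435 m/day, D_R = D/R = 0.03462 m²/day.
v_R·t = 0.7435 × 101 = 75.0935 m; 2√(D_R t) = 3.740 m; argument = (69.9 − 75.0935)/3.740 = -1.389.
C = C₀ × ½·erfc(-1.389) = 716 × 0.9753 = 698 mg/L.

698 mg/L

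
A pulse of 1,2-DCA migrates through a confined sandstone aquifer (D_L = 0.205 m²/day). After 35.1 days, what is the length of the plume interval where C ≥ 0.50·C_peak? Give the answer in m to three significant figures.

The plume is Gaussian with σ = √(2Dt) = √(2 × 0.205 × 35.1) = 3.794 m.
C/C_peak = exp(−Δx²/(2σ²)) = 0.50 ⇒ Δx = σ·√(−2 ln 0.50) = 3.794 × 1.177 = 4.466 m.
Width = 2Δx = 8.93 m.

8.93 m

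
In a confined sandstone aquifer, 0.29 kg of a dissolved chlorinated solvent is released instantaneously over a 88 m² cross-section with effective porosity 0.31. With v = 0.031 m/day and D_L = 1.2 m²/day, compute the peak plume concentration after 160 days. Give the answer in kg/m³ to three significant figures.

The peak of an instantaneous 1D plume sits at x = vt; there the Gaussian factor is 1 and C_max = M/(n_e·A·√(4πDt)), where n_e·A is the pore area the mass is dissolved in.
√(4πDt) = √(4π × 1.2 × 160) = 49.12 m, so C_max = 0.29/(0.31 × 88 × 49.12) = 0.000216 kg/m³.

0.000216 kg/m³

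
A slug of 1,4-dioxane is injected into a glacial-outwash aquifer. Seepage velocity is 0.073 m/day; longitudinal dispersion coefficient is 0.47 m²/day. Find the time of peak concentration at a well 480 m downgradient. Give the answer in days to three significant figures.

6490 days

For the 1D instantaneous-source solution, setting ∂C/∂t = 0 at fixed x gives v²t² + 2Dt − x² = 0, so t = (√(D² + v²x²) − D)/v².
√(D² + v²x²) = √(0.47² + 0.073² × 480²) = 35.04; v² = 0.005329.
t = (35.04 − 0.47)/0.005329 = 6490 days (vs. the pure-advection estimate x/v = 6580 d).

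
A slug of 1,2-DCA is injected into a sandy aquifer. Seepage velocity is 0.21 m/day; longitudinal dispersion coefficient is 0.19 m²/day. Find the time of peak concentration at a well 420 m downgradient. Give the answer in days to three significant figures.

2000 days

For the 1D instantaneous-source solution, setting ∂C/∂t = 0 at fixed x gives v²t² + 2Dt − x² = 0, so t = (√(D² + v²x²) − D)/v².
√(D² + v²x²) = √(0.19² + 0.21² × 420²) = 88.20; v² = 0.0441.
t = (88.20 − 0.19)/0.0441 = 2000 days (vs. the pure-advection estimate x/v = 2000 d).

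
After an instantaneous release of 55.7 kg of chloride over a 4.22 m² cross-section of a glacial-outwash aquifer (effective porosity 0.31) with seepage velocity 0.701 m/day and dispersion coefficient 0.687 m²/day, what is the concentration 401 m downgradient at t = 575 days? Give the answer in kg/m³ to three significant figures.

For an instantaneous plane source, C(x,t) = M/(n_e·A·√(4πDt)) · exp(−(x−vt)²/(4Dt)), with n_e·A the pore (flow) area.
Plume center vt = 0.701 × 575 = 403.075 m, so the well at 401 m is 2.075 m upgradient of the peak.
√(4πDt) = 70.46 m, giving peak height M/(n_e·A·√(4πDt)) = 55.7/(0.31 × 4.22 × 70.46) = 0.6043 kg/m³.
(x−vt)²/(4Dt) = (-2.075)²/(4 × 0.687 × 575) = 0.002725; exp(−0.002725) = 0.9973.
C = 0.6043 × 0.9973 = 0.603 kg/m³.

0.603 kg/m³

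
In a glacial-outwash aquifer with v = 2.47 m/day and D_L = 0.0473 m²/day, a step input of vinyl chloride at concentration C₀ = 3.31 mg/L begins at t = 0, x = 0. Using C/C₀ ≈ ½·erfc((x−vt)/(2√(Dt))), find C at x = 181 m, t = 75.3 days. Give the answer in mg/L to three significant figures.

3.21 mg/L

For a continuous step input, C/C₀ ≈ ½·erfc((x−vt)/(2√(Dt))).
vt = 2.47 × 75.3 = 185.991 m and 2√(Dt) = 2√(0.0473 × 75.3) = 3.774 m.
Argument (x−vt)/(2√(Dt)) = (181 − 185.991)/3.774 = -1.322; ½·erfc(-1.322) = 0.9692.
C = 3.31 × 0.9692 = 3.21 mg/L.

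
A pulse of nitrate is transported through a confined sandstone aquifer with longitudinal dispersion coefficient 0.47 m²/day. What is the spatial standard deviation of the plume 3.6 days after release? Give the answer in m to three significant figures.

Dispersive spreading gives a Gaussian with σ² = 2Dt; advection only shifts the center.
σ = √(2 × 0.47 × 3.6) = 1.84 m.

1.84 m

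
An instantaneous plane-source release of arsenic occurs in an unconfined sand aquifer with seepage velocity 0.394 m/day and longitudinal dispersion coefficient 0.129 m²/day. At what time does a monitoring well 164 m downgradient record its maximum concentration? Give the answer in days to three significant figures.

For the 1D instantaneous-source solution, setting ∂C/∂t = 0 at fixed x gives v²t² + 2Dt − x² = 0, so t = (√(D² + v²x²) − D)/v².
√(D² + v²x²) = √(0.129² + 0.394² × 164²) = 64.62; v² = 0.155236.
t = (64.62 − 0.129)/0.155236 = 415 days (vs. the pure-advection estimate x/v = 416 d).

415 days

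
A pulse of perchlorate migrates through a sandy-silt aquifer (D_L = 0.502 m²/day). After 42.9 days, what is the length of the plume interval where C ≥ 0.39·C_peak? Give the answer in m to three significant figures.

18.0 m

The plume is Gaussian with σ = √(2Dt) = √(2 × 0.502 × 42.9) = 6.563 m.
C/C_peak = exp(−Δx²/(2σ²)) = 0.39 ⇒ Δx = σ·√(−2 ln 0.39) = 6.563 × 1.372 = 9.004 m.
Width = 2Δx = 18.0 m.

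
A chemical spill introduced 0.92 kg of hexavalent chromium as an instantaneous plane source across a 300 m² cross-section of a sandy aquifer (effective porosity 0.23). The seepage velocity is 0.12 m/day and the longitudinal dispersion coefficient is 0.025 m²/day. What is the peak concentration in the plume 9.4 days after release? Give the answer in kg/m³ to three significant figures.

0.00776 kg/m³

The peak of an instantaneous 1D plume sits at x = vt; there the Gaussian factor is 1 and C_max = M/(n_e·A·√(4πDt)), where n_e·A is the pore area the mass is dissolved in.
√(4πDt) = √(4π × 0.025 × 9.4) = 1.718 m, so C_max = 0.92/(0.23 × 300 × 1.718) = 0.00776 kg/m³.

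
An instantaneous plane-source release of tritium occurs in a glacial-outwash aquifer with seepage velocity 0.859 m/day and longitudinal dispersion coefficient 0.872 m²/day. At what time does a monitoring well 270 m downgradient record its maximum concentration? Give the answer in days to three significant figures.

For the 1D instantaneous-source solution, setting ∂C/∂t = 0 at fixed x gives v²t² + 2Dt − x² = 0, so t = (√(D² + v²x²) − D)/v².
√(D² + v²x²) = √(0.872² + 0.859² × 270²) = 231.9; v² = 0.737881.
t = (231.9 − 0.872)/0.737881 = 313 days (vs. the pure-advection estimate x/v = 314 d).

313 days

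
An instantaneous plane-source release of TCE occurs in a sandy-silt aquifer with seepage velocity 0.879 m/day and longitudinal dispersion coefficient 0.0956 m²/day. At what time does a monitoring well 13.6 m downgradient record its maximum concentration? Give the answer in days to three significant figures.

15.3 days

For the 1D instantaneous-source solution, setting ∂C/∂t = 0 at fixed x gives v²t² + 2Dt − x² = 0, so t = (√(D² + v²x²) − D)/v².
√(D² + v²x²) = √(0.0956² + 0.879² × 13.6²) = 11.95; v² = 0.772641.
t = (11.95 − 0.0956)/0.772641 = 15.3 days (vs. the pure-advection estimate x/v = 15.5 d).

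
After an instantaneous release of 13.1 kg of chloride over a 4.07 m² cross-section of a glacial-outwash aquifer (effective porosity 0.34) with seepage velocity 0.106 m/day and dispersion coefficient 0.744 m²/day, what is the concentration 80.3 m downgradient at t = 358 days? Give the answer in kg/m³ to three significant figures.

0.0304 kg/m³

For an instantaneous plane source, C(x,t) = M/(n_e·A·√(4πDt)) · exp(−(x−vt)²/(4Dt)), with n_e·A the pore (flow) area.
Plume center vt = 0.106 × 358 = 37.948 m, so the well at 80.3 m is 42.352 m downgradient of the peak.
√(4πDt) = 57.85 m, giving peak height M/(n_e·A·√(4πDt)) = 13.1/(0.34 × 4.07 × 57.85) = 0.1636 kg/m³.
(x−vt)²/(4Dt) = (42.352)²/(4 × 0.744 × 358) = 1.684; exp(−1.684) = 0.1856.
C = 0.1636 × 0.1856 = 0.0304 kg/m³.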